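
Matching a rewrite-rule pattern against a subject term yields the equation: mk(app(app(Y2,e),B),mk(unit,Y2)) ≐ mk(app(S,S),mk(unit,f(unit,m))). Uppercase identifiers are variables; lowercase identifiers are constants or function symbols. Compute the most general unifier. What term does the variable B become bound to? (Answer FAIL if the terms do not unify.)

Decompose mk/2: app(app(Y2,e),B) ≐ app(S,S),  mk(unit,Y2) ≐ mk(unit,f(unit,m)).
Decompose app/2: app(Y2,e) ≐ S,  B ≐ S.
Bind S := app(Y2,e); substituting into the one remaining equation that mentions S gives: B ≐ app(Y2,e).
Bind B := app(Y2,e); no other remaining equation mentions B.
Decompose mk/2: unit ≐ unit,  Y2 ≐ f(unit,m).
Delete trivial equation unit ≐ unit.
Bind Y2 := f(unit,m). Substituting into the earlier bindings gives S := app(f(unit,m),e), B := app(f(unit,m),e).
MGU = { S := app(f(unit,m),e), B := app(f(unit,m),e), Y2 := f(unit,m) }, so B := app(f(unit,m),e).

app(f(unit,m),e)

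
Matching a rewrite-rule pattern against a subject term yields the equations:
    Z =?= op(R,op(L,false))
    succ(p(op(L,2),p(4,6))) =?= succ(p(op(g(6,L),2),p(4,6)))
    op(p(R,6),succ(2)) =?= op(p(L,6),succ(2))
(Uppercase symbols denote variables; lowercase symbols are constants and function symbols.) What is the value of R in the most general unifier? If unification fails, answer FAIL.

Bind Z := op(R,op(L,false)); no other remaining equation mentions Z.
Decompose succ/1: p(op(L,2),p(4,6)) =?= p(op(g(6,L),2),p(4,6)).
Decompose p/2: op(L,2) =?= op(g(6,L),2),  p(4,6) =?= p(4,6).
Decompose op/2: L =?= g(6,L),  2 =?= 2.
Occurs check fails: L occurs in g(6,L); the equation L =?= g(6,L) has no finite solution.

FAIL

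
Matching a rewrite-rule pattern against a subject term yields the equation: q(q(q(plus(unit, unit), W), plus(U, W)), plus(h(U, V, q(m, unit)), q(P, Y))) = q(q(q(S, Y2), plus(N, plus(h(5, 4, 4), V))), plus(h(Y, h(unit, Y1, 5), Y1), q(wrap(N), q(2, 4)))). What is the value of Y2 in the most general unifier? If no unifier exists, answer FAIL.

plus(h(5, 4, 4), h(unit, q(m, unit), 5))

Decompose q/2: q(q(plus(unit, unit), W), plus(U, W)) = q(q(S, Y2), plus(N, plus(h(5, 4, 4), V))),  plus(h(U, V, q(m, unit)), q(P, Y)) = plus(h(Y, h(unit, Y1, 5), Y1), q(wrap(N), q(2, 4))).
Decompose q/2: q(plus(unit, unit), W) = q(S, Y2),  plus(U, W) = plus(N, plus(h(5, 4, 4), V)).
Decompose q/2: plus(unit, unit) = S,  W = Y2.
Bind S := plus(unit, unit); no other remaining equation mentions S.
Bind W := Y2; substituting into the one remaining equation that mentions W gives: plus(U, Y2) = plus(N, plus(h(5, 4, 4), V)).
Decompose plus/2: U = N,  Y2 = plus(h(5, 4, 4), V).
Bind U := N; substituting into the one remaining equation that mentions U gives: plus(h(N, V, q(m, unit)), q(P, Y)) = plus(h(Y, h(unit, Y1, 5), Y1), q(wrap(N), q(2, 4))).
Bind Y2 := plus(h(5, 4, 4), V); no other remaining equation mentions Y2. Substituting into the earlier binding gives W := plus(h(5, 4, 4), V).
Decompose plus/2: h(N, V, q(m, unit)) = h(Y, h(unit, Y1, 5), Y1),  q(P, Y) = q(wrap(N), q(2, 4)).
Decompose h/3: N = Y,  V = h(unit, Y1, 5),  q(m, unit) = Y1.
Bind N := Y; substituting into the one remaining equation that mentions N gives: q(P, Y) = q(wrap(Y), q(2, 4)). Substituting into the earlier binding gives U := Y.
Bind V := h(unit, Y1, 5); no other remaining equation mentions V. Substituting into the earlier bindings gives W := plus(h(5, 4, 4), h(unit, Y1, 5)), Y2 := plus(h(5, 4, 4), h(unit, Y1, 5)).
Bind Y1 := q(m, unit); no other remaining equation mentions Y1. Substituting into the earlier bindings gives W := plus(h(5, 4, 4), h(unit, q(m, unit), 5)), Y2 := plus(h(5, 4, 4), h(unit, q(m, unit), 5)), V := h(unit, q(m, unit), 5).
Decompose q/2: P = wrap(Y),  Y = q(2, 4).
Bind P := wrap(Y); no other remaining equation mentions P.
Bind Y := q(2, 4). Substituting into the earlier bindings gives U := q(2, 4), N := q(2, 4), P := wrap(q(2, 4)).
MGU = { S -> plus(unit, unit), W -> plus(h(5, 4, 4), h(unit, q(m, unit), 5)), U -> q(2, 4), Y2 -> plus(h(5, 4, 4), h(unit, q(m, unit), 5)), N -> q(2, 4), V -> h(unit, q(m, unit), 5), Y1 -> q(m, unit), P -> wrap(q(2, 4)), Y -> q(2, 4) }, so Y2 -> plus(h(5, 4, 4), h(unit, q(m, unit), 5)).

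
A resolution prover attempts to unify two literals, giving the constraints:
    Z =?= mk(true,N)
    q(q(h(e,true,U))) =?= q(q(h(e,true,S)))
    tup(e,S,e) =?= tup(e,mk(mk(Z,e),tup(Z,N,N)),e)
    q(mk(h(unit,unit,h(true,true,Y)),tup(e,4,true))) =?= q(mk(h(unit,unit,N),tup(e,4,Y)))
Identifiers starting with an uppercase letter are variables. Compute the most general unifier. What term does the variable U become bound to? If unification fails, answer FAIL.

Bind Z := mk(true,N); substituting into the one remaining equation that mentions Z gives: tup(e,S,e) =?= tup(e,mk(mk(mk(true,N),e),tup(mk(true,N),N,N)),e).
Decompose q/1: q(h(e,true,U)) =?= q(h(e,true,S)).
Decompose q/1: h(e,true,U) =?= h(e,true,S).
Decompose h/3: e =?= e,  true =?= true,  U =?= S.
Delete trivial equation e =?= e.
Delete trivial equation true =?= true.
Bind U := S; no other remaining equation mentions U.
Decompose tup/3: e =?= e,  S =?= mk(mk(mk(true,N),e),tup(mk(true,N),N,N)),  e =?= e.
Delete trivial equation e =?= e.
Bind S := mk(mk(mk(true,N),e),tup(mk(true,N),N,N)); no other remaining equation mentions S. Substituting into the earlier binding gives U := mk(mk(mk(true,N),e),tup(mk(true,N),N,N)).
Delete trivial equation e =?= e.
Decompose q/1: mk(h(unit,unit,h(true,true,Y)),tup(e,4,true)) =?= mk(h(unit,unit,N),tup(e,4,Y)).
Decompose mk/2: h(unit,unit,h(true,true,Y)) =?= h(unit,unit,N),  tup(e,4,true) =?= tup(e,4,Y).
Decompose h/3: unit =?= unit,  unit =?= unit,  h(true,true,Y) =?= N.
Delete trivial equation unit =?= unit.
Delete trivial equation unit =?= unit.
Bind N := h(true,true,Y); no other remaining equation mentions N. Substituting into the earlier bindings gives Z := mk(true,h(true,true,Y)), U := mk(mk(mk(true,h(true,true,Y)),e),tup(mk(true,h(true,true,Y)),h(true,true,Y),h(true,true,Y))), S := mk(mk(mk(true,h(true,true,Y)),e),tup(mk(true,h(true,true,Y)),h(true,true,Y),h(true,true,Y))).
Decompose tup/3: e =?= e,  4 =?= 4,  true =?= Y.
Delete trivial equation e =?= e.
Delete trivial equation 4 =?= 4.
Bind Y := true. Substituting into the earlier bindings gives Z := mk(true,h(true,true,true)), U := mk(mk(mk(true,h(true,true,true)),e),tup(mk(true,h(true,true,true)),h(true,true,true),h(true,true,true))), S := mk(mk(mk(true,h(true,true,true)),e),tup(mk(true,h(true,true,true)),h(true,true,true),h(true,true,true))), N := h(true,true,true).
MGU = { Z := mk(true,h(true,true,true)), U := mk(mk(mk(true,h(true,true,true)),e),tup(mk(true,h(true,true,true)),h(true,true,true),h(true,true,true))), S := mk(mk(mk(true,h(true,true,true)),e),tup(mk(true,h(true,true,true)),h(true,true,true),h(true,true,true))), N := h(true,true,true), Y := true }, so U := mk(mk(mk(true,h(true,true,true)),e),tup(mk(true,h(true,true,true)),h(true,true,true),h(true,true,true))).

mk(mk(mk(true,h(true,true,true)),e),tup(mk(true,h(true,true,true)),h(true,true,true),h(true,true,true)))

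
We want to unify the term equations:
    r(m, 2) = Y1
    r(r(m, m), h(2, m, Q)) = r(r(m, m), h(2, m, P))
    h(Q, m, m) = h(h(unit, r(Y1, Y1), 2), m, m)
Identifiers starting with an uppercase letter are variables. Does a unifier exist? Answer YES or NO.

Bind Y1 := r(m, 2); substituting into the one remaining equation that mentions Y1 gives: h(Q, m, m) = h(h(unit, r(r(m, 2), r(m, 2)), 2), m, m).
Decompose r/2: r(m, m) = r(m, m),  h(2, m, Q) = h(2, m, P).
Delete trivial equation r(m, m) = r(m, m).
Decompose h/3: 2 = 2,  m = m,  Q = P.
Delete trivial equation 2 = 2.
Delete trivial equation m = m.
Bind Q := P; substituting into the remaining equation gives: h(P, m, m) = h(h(unit, r(r(m, 2), r(m, 2)), 2), m, m).
Decompose h/3: P = h(unit, r(r(m, 2), r(m, 2)), 2),  m = m,  m = m.
Bind P := h(unit, r(r(m, 2), r(m, 2)), 2); no other remaining equation mentions P. Substituting into the earlier binding gives Q := h(unit, r(r(m, 2), r(m, 2)), 2).
Delete trivial equation m = m.
Delete trivial equation m = m.
No equations remain and no clash or occurs-check failure arose, so a unifier exists.

YES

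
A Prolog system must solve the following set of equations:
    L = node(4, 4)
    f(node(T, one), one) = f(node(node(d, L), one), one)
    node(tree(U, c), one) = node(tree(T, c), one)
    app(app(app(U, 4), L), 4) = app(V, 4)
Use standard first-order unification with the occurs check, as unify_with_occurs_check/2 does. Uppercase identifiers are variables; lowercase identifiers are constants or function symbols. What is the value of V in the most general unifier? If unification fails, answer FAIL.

Bind L := node(4, 4); substituting into the 2 remaining equations that mention L gives: f(node(T, one), one) = f(node(node(d, node(4, 4)), one), one),  app(app(app(U, 4), node(4, 4)), 4) = app(V, 4).
Decompose f/2: node(T, one) = node(node(d, node(4, 4)), one),  one = one.
Decompose node/2: T = node(d, node(4, 4)),  one = one.
Bind T := node(d, node(4, 4)); substituting into the one remaining equation that mentions T gives: node(tree(U, c), one) = node(tree(node(d, node(4, 4)), c), one).
Delete trivial equation one = one.
Delete trivial equation one = one.
Decompose node/2: tree(U, c) = tree(node(d, node(4, 4)), c),  one = one.
Decompose tree/2: U = node(d, node(4, 4)),  c = c.
Bind U := node(d, node(4, 4)); substituting into the one remaining equation that mentions U gives: app(app(app(node(d, node(4, 4)), 4), node(4, 4)), 4) = app(V, 4).
Delete trivial equation c = c.
Delete trivial equation one = one.
Decompose app/2: app(app(node(d, node(4, 4)), 4), node(4, 4)) = V,  4 = 4.
Bind V := app(app(node(d, node(4, 4)), 4), node(4, 4)); no other remaining equation mentions V.
Delete trivial equation 4 = 4.
MGU = { L -> node(4, 4), T -> node(d, node(4, 4)), U -> node(d, node(4, 4)), V -> app(app(node(d, node(4, 4)), 4), node(4, 4)) }, so V -> app(app(node(d, node(4, 4)), 4), node(4, 4)).

app(app(node(d, node(4, 4)), 4), node(4, 4))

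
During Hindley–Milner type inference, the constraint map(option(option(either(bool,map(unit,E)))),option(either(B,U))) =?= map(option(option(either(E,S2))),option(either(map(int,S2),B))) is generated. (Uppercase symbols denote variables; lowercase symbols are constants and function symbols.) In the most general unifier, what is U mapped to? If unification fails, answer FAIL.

Decompose map/2: option(option(either(bool,map(unit,E)))) =?= option(option(either(E,S2))),  option(either(B,U)) =?= option(either(map(int,S2),B)).
Decompose option/1: option(either(bool,map(unit,E))) =?= option(either(E,S2)).
Decompose option/1: either(bool,map(unit,E)) =?= either(E,S2).
Decompose either/2: bool =?= E,  map(unit,E) =?= S2.
Bind E := bool; substituting into the one remaining equation that mentions E gives: map(unit,bool) =?= S2.
Bind S2 := map(unit,bool); substituting into the remaining equation gives: option(either(B,U)) =?= option(either(map(int,map(unit,bool)),B)).
Decompose option/1: either(B,U) =?= either(map(int,map(unit,bool)),B).
Decompose either/2: B =?= map(int,map(unit,bool)),  U =?= B.
Bind B := map(int,map(unit,bool)); substituting into the remaining equation gives: U =?= map(int,map(unit,bool)).
Bind U := map(int,map(unit,bool)).
MGU = { E ↦ bool, S2 ↦ map(unit,bool), B ↦ map(int,map(unit,bool)), U ↦ map(int,map(unit,bool)) }, so U ↦ map(int,map(unit,bool)).

map(int,map(unit,bool))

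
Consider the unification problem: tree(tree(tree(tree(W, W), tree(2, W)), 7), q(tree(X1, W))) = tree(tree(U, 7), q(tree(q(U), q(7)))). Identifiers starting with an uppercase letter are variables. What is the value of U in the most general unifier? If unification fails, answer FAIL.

Decompose tree/2: tree(tree(tree(W, W), tree(2, W)), 7) = tree(U, 7),  q(tree(X1, W)) = q(tree(q(U), q(7))).
Decompose tree/2: tree(tree(W, W), tree(2, W)) = U,  7 = 7.
Bind U := tree(tree(W, W), tree(2, W)); substituting into the one remaining equation that mentions U gives: q(tree(X1, W)) = q(tree(q(tree(tree(W, W), tree(2, W))), q(7))).
Delete trivial equation 7 = 7.
Decompose q/1: tree(X1, W) = tree(q(tree(tree(W, W), tree(2, W))), q(7)).
Decompose tree/2: X1 = q(tree(tree(W, W), tree(2, W))),  W = q(7).
Bind X1 := q(tree(tree(W, W), tree(2, W))); no other remaining equation mentions X1.
Bind W := q(7). Substituting into the earlier bindings gives U := tree(tree(q(7), q(7)), tree(2, q(7))), X1 := q(tree(tree(q(7), q(7)), tree(2, q(7)))).
MGU = { U -> tree(tree(q(7), q(7)), tree(2, q(7))), X1 -> q(tree(tree(q(7), q(7)), tree(2, q(7)))), W -> q(7) }, so U -> tree(tree(q(7), q(7)), tree(2, q(7))).

tree(tree(q(7), q(7)), tree(2, q(7)))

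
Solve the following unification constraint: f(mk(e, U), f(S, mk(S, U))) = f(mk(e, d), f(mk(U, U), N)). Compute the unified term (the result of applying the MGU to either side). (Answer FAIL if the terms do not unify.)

f(mk(e, d), f(mk(d, d), mk(mk(d, d), d)))

Decompose f/2: mk(e, U) = mk(e, d),  f(S, mk(S, U)) = f(mk(U, U), N).
Decompose mk/2: e = e,  U = d.
Delete trivial equation e = e.
Bind U := d; substituting into the remaining equation gives: f(S, mk(S, d)) = f(mk(d, d), N).
Decompose f/2: S = mk(d, d),  mk(S, d) = N.
Bind S := mk(d, d); substituting into the remaining equation gives: mk(mk(d, d), d) = N.
Bind N := mk(mk(d, d), d).
Applying the MGU to either side gives f(mk(e, d), f(mk(d, d), mk(mk(d, d), d))).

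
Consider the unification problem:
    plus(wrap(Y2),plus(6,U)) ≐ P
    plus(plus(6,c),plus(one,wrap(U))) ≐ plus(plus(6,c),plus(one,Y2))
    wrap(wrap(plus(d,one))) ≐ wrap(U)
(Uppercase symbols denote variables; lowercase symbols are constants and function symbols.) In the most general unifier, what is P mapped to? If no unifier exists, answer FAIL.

plus(wrap(wrap(wrap(plus(d,one)))),plus(6,wrap(plus(d,one))))

Bind P := plus(wrap(Y2),plus(6,U)); no other remaining equation mentions P.
Decompose plus/2: plus(6,c) ≐ plus(6,c),  plus(one,wrap(U)) ≐ plus(one,Y2).
Delete trivial equation plus(6,c) ≐ plus(6,c).
Decompose plus/2: one ≐ one,  wrap(U) ≐ Y2.
Delete trivial equation one ≐ one.
Bind Y2 := wrap(U); no other remaining equation mentions Y2. Substituting into the earlier binding gives P := plus(wrap(wrap(U)),plus(6,U)).
Decompose wrap/1: wrap(plus(d,one)) ≐ U.
Bind U := wrap(plus(d,one)). Substituting into the earlier bindings gives P := plus(wrap(wrap(wrap(plus(d,one)))),plus(6,wrap(plus(d,one)))), Y2 := wrap(wrap(plus(d,one))).
MGU = { P ↦ plus(wrap(wrap(wrap(plus(d,one)))),plus(6,wrap(plus(d,one)))), Y2 ↦ wrap(wrap(plus(d,one))), U ↦ wrap(plus(d,one)) }, so P ↦ plus(wrap(wrap(wrap(plus(d,one)))),plus(6,wrap(plus(d,one)))).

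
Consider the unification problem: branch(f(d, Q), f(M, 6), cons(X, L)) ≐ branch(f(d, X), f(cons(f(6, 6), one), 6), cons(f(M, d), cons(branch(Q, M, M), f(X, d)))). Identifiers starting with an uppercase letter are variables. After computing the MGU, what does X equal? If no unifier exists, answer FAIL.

f(cons(f(6, 6), one), d)

Decompose branch/3: f(d, Q) ≐ f(d, X),  f(M, 6) ≐ f(cons(f(6, 6), one), 6),  cons(X, L) ≐ cons(f(M, d), cons(branch(Q, M, M), f(X, d))).
Decompose f/2: d ≐ d,  Q ≐ X.
Delete trivial equation d ≐ d.
Bind Q := X; substituting into the one remaining equation that mentions Q gives: cons(X, L) ≐ cons(f(M, d), cons(branch(X, M, M), f(X, d))).
Decompose f/2: M ≐ cons(f(6, 6), one),  6 ≐ 6.
Bind M := cons(f(6, 6), one); substituting into the one remaining equation that mentions M gives: cons(X, L) ≐ cons(f(cons(f(6, 6), one), d), cons(branch(X, cons(f(6, 6), one), cons(f(6, 6), one)), f(X, d))).
Delete trivial equation 6 ≐ 6.
Decompose cons/2: X ≐ f(cons(f(6, 6), one), d),  L ≐ cons(branch(X, cons(f(6, 6), one), cons(f(6, 6), one)), f(X, d)).
Bind X := f(cons(f(6, 6), one), d); substituting into the remaining equation gives: L ≐ cons(branch(f(cons(f(6, 6), one), d), cons(f(6, 6), one), cons(f(6, 6), one)), f(f(cons(f(6, 6), one), d), d)). Substituting into the earlier binding gives Q := f(cons(f(6, 6), one), d).
Bind L := cons(branch(f(cons(f(6, 6), one), d), cons(f(6, 6), one), cons(f(6, 6), one)), f(f(cons(f(6, 6), one), d), d)).
MGU = { Q ↦ f(cons(f(6, 6), one), d), M ↦ cons(f(6, 6), one), X ↦ f(cons(f(6, 6), one), d), L ↦ cons(branch(f(cons(f(6, 6), one), d), cons(f(6, 6), one), cons(f(6, 6), one)), f(f(cons(f(6, 6), one), d), d)) }, so X ↦ f(cons(f(6, 6), one), d).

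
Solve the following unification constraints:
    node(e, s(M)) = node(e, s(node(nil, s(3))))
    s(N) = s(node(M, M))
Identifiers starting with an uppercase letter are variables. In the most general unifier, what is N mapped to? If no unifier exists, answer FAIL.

node(node(nil, s(3)), node(nil, s(3)))

Decompose node/2: e = e,  s(M) = s(node(nil, s(3))).
Delete trivial equation e = e.
Decompose s/1: M = node(nil, s(3)).
Bind M := node(nil, s(3)); substituting into the remaining equation gives: s(N) = s(node(node(nil, s(3)), node(nil, s(3)))).
Decompose s/1: N = node(node(nil, s(3)), node(nil, s(3))).
Bind N := node(node(nil, s(3)), node(nil, s(3))).
MGU = { M -> node(nil, s(3)), N -> node(node(nil, s(3)), node(nil, s(3))) }, so N -> node(node(nil, s(3)), node(nil, s(3))).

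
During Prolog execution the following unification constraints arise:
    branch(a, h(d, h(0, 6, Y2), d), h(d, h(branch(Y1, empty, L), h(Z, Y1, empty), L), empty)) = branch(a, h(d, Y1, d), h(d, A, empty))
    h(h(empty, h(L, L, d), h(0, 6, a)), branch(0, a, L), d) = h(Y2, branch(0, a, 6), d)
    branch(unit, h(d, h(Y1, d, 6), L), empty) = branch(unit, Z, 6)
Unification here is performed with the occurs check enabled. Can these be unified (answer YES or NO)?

Decompose branch/3: a = a,  h(d, h(0, 6, Y2), d) = h(d, Y1, d),  h(d, h(branch(Y1, empty, L), h(Z, Y1, empty), L), empty) = h(d, A, empty).
Delete trivial equation a = a.
Decompose h/3: d = d,  h(0, 6, Y2) = Y1,  d = d.
Delete trivial equation d = d.
Bind Y1 := h(0, 6, Y2); substituting into the 2 remaining equations that mention Y1 gives: h(d, h(branch(h(0, 6, Y2), empty, L), h(Z, h(0, 6, Y2), empty), L), empty) = h(d, A, empty),  branch(unit, h(d, h(h(0, 6, Y2), d, 6), L), empty) = branch(unit, Z, 6).
Delete trivial equation d = d.
Decompose h/3: d = d,  h(branch(h(0, 6, Y2), empty, L), h(Z, h(0, 6, Y2), empty), L) = A,  empty = empty.
Delete trivial equation d = d.
Bind A := h(branch(h(0, 6, Y2), empty, L), h(Z, h(0, 6, Y2), empty), L); no other remaining equation mentions A.
Delete trivial equation empty = empty.
Decompose h/3: h(empty, h(L, L, d), h(0, 6, a)) = Y2,  branch(0, a, L) = branch(0, a, 6),  d = d.
Bind Y2 := h(empty, h(L, L, d), h(0, 6, a)); substituting into the one remaining equation that mentions Y2 gives: branch(unit, h(d, h(h(0, 6, h(empty, h(L, L, d), h(0, 6, a))), d, 6), L), empty) = branch(unit, Z, 6). Substituting into the earlier bindings gives Y1 := h(0, 6, h(empty, h(L, L, d), h(0, 6, a))), A := h(branch(h(0, 6, h(empty, h(L, L, d), h(0, 6, a))), empty, L), h(Z, h(0, 6, h(empty, h(L, L, d), h(0, 6, a))), empty), L).
Decompose branch/3: 0 = 0,  a = a,  L = 6.
Delete trivial equation 0 = 0.
Delete trivial equation a = a.
Bind L := 6; substituting into the one remaining equation that mentions L gives: branch(unit, h(d, h(h(0, 6, h(empty, h(6, 6, d), h(0, 6, a))), d, 6), 6), empty) = branch(unit, Z, 6). Substituting into the earlier bindings gives Y1 := h(0, 6, h(empty, h(6, 6, d), h(0, 6, a))), A := h(branch(h(0, 6, h(empty, h(6, 6, d), h(0, 6, a))), empty, 6), h(Z, h(0, 6, h(empty, h(6, 6, d), h(0, 6, a))), empty), 6), Y2 := h(empty, h(6, 6, d), h(0, 6, a)).
Delete trivial equation d = d.
Decompose branch/3: unit = unit,  h(d, h(h(0, 6, h(empty, h(6, 6, d), h(0, 6, a))), d, 6), 6) = Z,  empty = 6.
Delete trivial equation unit = unit.
Bind Z := h(d, h(h(0, 6, h(empty, h(6, 6, d), h(0, 6, a))), d, 6), 6); no other remaining equation mentions Z. Substituting into the earlier binding gives A := h(branch(h(0, 6, h(empty, h(6, 6, d), h(0, 6, a))), empty, 6), h(h(d, h(h(0, 6, h(empty, h(6, 6, d), h(0, 6, a))), d, 6), 6), h(0, 6, h(empty, h(6, 6, d), h(0, 6, a))), empty), 6).
Clash: constants empty and 6 differ; no unifier exists.

NO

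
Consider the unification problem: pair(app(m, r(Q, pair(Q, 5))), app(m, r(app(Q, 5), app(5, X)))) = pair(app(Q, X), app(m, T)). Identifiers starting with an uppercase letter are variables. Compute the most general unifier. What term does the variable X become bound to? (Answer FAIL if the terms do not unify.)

Decompose pair/2: app(m, r(Q, pair(Q, 5))) = app(Q, X),  app(m, r(app(Q, 5), app(5, X))) = app(m, T).
Decompose app/2: m = Q,  r(Q, pair(Q, 5)) = X.
Bind Q := m; substituting into the remaining equations gives: r(m, pair(m, 5)) = X,  app(m, r(app(m, 5), app(5, X))) = app(m, T).
Bind X := r(m, pair(m, 5)); substituting into the remaining equation gives: app(m, r(app(m, 5), app(5, r(m, pair(m, 5))))) = app(m, T).
Decompose app/2: m = m,  r(app(m, 5), app(5, r(m, pair(m, 5)))) = T.
Delete trivial equation m = m.
Bind T := r(app(m, 5), app(5, r(m, pair(m, 5)))).
MGU = { Q := m, X := r(m, pair(m, 5)), T := r(app(m, 5), app(5, r(m, pair(m, 5)))) }, so X := r(m, pair(m, 5)).

r(m, pair(m, 5))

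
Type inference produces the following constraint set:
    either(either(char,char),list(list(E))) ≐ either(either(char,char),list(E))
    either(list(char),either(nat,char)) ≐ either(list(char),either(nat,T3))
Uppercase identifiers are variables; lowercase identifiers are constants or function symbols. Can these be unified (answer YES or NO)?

NO

Decompose either/2: either(char,char) ≐ either(char,char),  list(list(E)) ≐ list(E).
Delete trivial equation either(char,char) ≐ either(char,char).
Decompose list/1: list(E) ≐ E.
Occurs check fails: E occurs in list(E); the equation E ≐ list(E) has no finite solution.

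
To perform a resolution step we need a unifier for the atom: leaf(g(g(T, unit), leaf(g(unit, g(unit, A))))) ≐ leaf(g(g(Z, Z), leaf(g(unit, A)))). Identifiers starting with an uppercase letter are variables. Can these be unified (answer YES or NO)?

Decompose leaf/1: g(g(T, unit), leaf(g(unit, g(unit, A)))) ≐ g(g(Z, Z), leaf(g(unit, A))).
Decompose g/2: g(T, unit) ≐ g(Z, Z),  leaf(g(unit, g(unit, A))) ≐ leaf(g(unit, A)).
Decompose g/2: T ≐ Z,  unit ≐ Z.
Bind T := Z; no other remaining equation mentions T.
Bind Z := unit; no other remaining equation mentions Z. Substituting into the earlier binding gives T := unit.
Decompose leaf/1: g(unit, g(unit, A)) ≐ g(unit, A).
Decompose g/2: unit ≐ unit,  g(unit, A) ≐ A.
Delete trivial equation unit ≐ unit.
Occurs check fails: A occurs in g(unit, A); the equation A ≐ g(unit, A) has no finite solution.

NO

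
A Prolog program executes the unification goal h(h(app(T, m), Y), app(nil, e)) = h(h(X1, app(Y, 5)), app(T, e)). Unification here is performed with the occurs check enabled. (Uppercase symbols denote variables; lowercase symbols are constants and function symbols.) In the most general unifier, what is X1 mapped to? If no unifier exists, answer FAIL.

Decompose h/2: h(app(T, m), Y) = h(X1, app(Y, 5)),  app(nil, e) = app(T, e).
Decompose h/2: app(T, m) = X1,  Y = app(Y, 5).
Bind X1 := app(T, m); no other remaining equation mentions X1.
Occurs check fails: Y occurs in app(Y, 5); the equation Y = app(Y, 5) has no finite solution.

FAIL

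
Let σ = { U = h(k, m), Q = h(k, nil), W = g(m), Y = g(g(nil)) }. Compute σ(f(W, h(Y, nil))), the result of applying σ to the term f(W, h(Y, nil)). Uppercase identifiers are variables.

f(g(m), h(g(g(nil)), nil))

Replace each occurrence of W with g(m).
Replace each occurrence of Y with g(g(nil)).
Result: f(g(m), h(g(g(nil)), nil)).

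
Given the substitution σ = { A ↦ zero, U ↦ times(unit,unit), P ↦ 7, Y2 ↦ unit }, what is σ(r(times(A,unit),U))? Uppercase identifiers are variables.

r(times(zero,unit),times(unit,unit))

Replace each occurrence of A with zero.
Replace each occurrence of U with times(unit,unit).
Result: r(times(zero,unit),times(unit,unit)).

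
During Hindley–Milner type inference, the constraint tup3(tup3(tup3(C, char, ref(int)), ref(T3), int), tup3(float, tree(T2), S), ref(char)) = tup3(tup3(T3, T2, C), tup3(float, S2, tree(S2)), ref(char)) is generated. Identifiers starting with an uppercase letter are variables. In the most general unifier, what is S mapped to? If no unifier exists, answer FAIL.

tree(tree(ref(tup3(int, char, ref(int)))))

Decompose tup3/3: tup3(tup3(C, char, ref(int)), ref(T3), int) = tup3(T3, T2, C),  tup3(float, tree(T2), S) = tup3(float, S2, tree(S2)),  ref(char) = ref(char).
Decompose tup3/3: tup3(C, char, ref(int)) = T3,  ref(T3) = T2,  int = C.
Bind T3 := tup3(C, char, ref(int)); substituting into the one remaining equation that mentions T3 gives: ref(tup3(C, char, ref(int))) = T2.
Bind T2 := ref(tup3(C, char, ref(int))); substituting into the one remaining equation that mentions T2 gives: tup3(float, tree(ref(tup3(C, char, ref(int)))), S) = tup3(float, S2, tree(S2)).
Bind C := int; substituting into the one remaining equation that mentions C gives: tup3(float, tree(ref(tup3(int, char, ref(int)))), S) = tup3(float, S2, tree(S2)). Substituting into the earlier bindings gives T3 := tup3(int, char, ref(int)), T2 := ref(tup3(int, char, ref(int))).
Decompose tup3/3: float = float,  tree(ref(tup3(int, char, ref(int)))) = S2,  S = tree(S2).
Delete trivial equation float = float.
Bind S2 := tree(ref(tup3(int, char, ref(int)))); substituting into the one remaining equation that mentions S2 gives: S = tree(tree(ref(tup3(int, char, ref(int))))).
Bind S := tree(tree(ref(tup3(int, char, ref(int))))); no other remaining equation mentions S.
Delete trivial equation ref(char) = ref(char).
MGU = { T3 ↦ tup3(int, char, ref(int)), T2 ↦ ref(tup3(int, char, ref(int))), C ↦ int, S2 ↦ tree(ref(tup3(int, char, ref(int)))), S ↦ tree(tree(ref(tup3(int, char, ref(int))))) }, so S ↦ tree(tree(ref(tup3(int, char, ref(int))))).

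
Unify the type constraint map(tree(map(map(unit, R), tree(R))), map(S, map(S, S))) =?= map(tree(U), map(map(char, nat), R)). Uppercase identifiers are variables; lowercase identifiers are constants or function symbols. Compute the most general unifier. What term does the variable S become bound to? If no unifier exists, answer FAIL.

map(char, nat)

Decompose map/2: tree(map(map(unit, R), tree(R))) =?= tree(U),  map(S, map(S, S)) =?= map(map(char, nat), R).
Decompose tree/1: map(map(unit, R), tree(R)) =?= U.
Bind U := map(map(unit, R), tree(R)); no other remaining equation mentions U.
Decompose map/2: S =?= map(char, nat),  map(S, S) =?= R.
Bind S := map(char, nat); substituting into the remaining equation gives: map(map(char, nat), map(char, nat)) =?= R.
Bind R := map(map(char, nat), map(char, nat)). Substituting into the earlier binding gives U := map(map(unit, map(map(char, nat), map(char, nat))), tree(map(map(char, nat), map(char, nat)))).
MGU = { U := map(map(unit, map(map(char, nat), map(char, nat))), tree(map(map(char, nat), map(char, nat)))), S := map(char, nat), R := map(map(char, nat), map(char, nat)) }, so S := map(char, nat).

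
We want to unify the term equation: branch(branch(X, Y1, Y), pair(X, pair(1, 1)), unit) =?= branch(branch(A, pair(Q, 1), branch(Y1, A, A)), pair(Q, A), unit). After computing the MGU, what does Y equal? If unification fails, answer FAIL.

branch(pair(pair(1, 1), 1), pair(1, 1), pair(1, 1))

Decompose branch/3: branch(X, Y1, Y) =?= branch(A, pair(Q, 1), branch(Y1, A, A)),  pair(X, pair(1, 1)) =?= pair(Q, A),  unit =?= unit.
Decompose branch/3: X =?= A,  Y1 =?= pair(Q, 1),  Y =?= branch(Y1, A, A).
Bind X := A; substituting into the one remaining equation that mentions X gives: pair(A, pair(1, 1)) =?= pair(Q, A).
Bind Y1 := pair(Q, 1); substituting into the one remaining equation that mentions Y1 gives: Y =?= branch(pair(Q, 1), A, A).
Bind Y := branch(pair(Q, 1), A, A); no other remaining equation mentions Y.
Decompose pair/2: A =?= Q,  pair(1, 1) =?= A.
Bind A := Q; substituting into the one remaining equation that mentions A gives: pair(1, 1) =?= Q. Substituting into the earlier bindings gives X := Q, Y := branch(pair(Q, 1), Q, Q).
Bind Q := pair(1, 1); no other remaining equation mentions Q. Substituting into the earlier bindings gives X := pair(1, 1), Y1 := pair(pair(1, 1), 1), Y := branch(pair(pair(1, 1), 1), pair(1, 1), pair(1, 1)), A := pair(1, 1).
Delete trivial equation unit =?= unit.
MGU = { X -> pair(1, 1), Y1 -> pair(pair(1, 1), 1), Y -> branch(pair(pair(1, 1), 1), pair(1, 1), pair(1, 1)), A -> pair(1, 1), Q -> pair(1, 1) }, so Y -> branch(pair(pair(1, 1), 1), pair(1, 1), pair(1, 1)).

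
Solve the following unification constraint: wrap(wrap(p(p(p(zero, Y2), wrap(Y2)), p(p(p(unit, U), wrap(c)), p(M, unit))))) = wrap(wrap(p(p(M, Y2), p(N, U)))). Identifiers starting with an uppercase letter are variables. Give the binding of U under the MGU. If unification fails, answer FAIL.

FAIL

Decompose wrap/1: wrap(p(p(p(zero, Y2), wrap(Y2)), p(p(p(unit, U), wrap(c)), p(M, unit)))) = wrap(p(p(M, Y2), p(N, U))).
Decompose wrap/1: p(p(p(zero, Y2), wrap(Y2)), p(p(p(unit, U), wrap(c)), p(M, unit))) = p(p(M, Y2), p(N, U)).
Decompose p/2: p(p(zero, Y2), wrap(Y2)) = p(M, Y2),  p(p(p(unit, U), wrap(c)), p(M, unit)) = p(N, U).
Decompose p/2: p(zero, Y2) = M,  wrap(Y2) = Y2.
Bind M := p(zero, Y2); substituting into the one remaining equation that mentions M gives: p(p(p(unit, U), wrap(c)), p(p(zero, Y2), unit)) = p(N, U).
Occurs check fails: Y2 occurs in wrap(Y2); the equation Y2 = wrap(Y2) has no finite solution.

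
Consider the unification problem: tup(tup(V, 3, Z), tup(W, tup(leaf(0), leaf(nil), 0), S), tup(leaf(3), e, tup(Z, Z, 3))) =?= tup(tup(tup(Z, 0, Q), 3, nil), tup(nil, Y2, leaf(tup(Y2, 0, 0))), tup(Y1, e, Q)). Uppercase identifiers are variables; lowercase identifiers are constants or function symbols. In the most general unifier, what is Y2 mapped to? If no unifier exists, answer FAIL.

tup(leaf(0), leaf(nil), 0)

Decompose tup/3: tup(V, 3, Z) =?= tup(tup(Z, 0, Q), 3, nil),  tup(W, tup(leaf(0), leaf(nil), 0), S) =?= tup(nil, Y2, leaf(tup(Y2, 0, 0))),  tup(leaf(3), e, tup(Z, Z, 3)) =?= tup(Y1, e, Q).
Decompose tup/3: V =?= tup(Z, 0, Q),  3 =?= 3,  Z =?= nil.
Bind V := tup(Z, 0, Q); no other remaining equation mentions V.
Delete trivial equation 3 =?= 3.
Bind Z := nil; substituting into the one remaining equation that mentions Z gives: tup(leaf(3), e, tup(nil, nil, 3)) =?= tup(Y1, e, Q). Substituting into the earlier binding gives V := tup(nil, 0, Q).
Decompose tup/3: W =?= nil,  tup(leaf(0), leaf(nil), 0) =?= Y2,  S =?= leaf(tup(Y2, 0, 0)).
Bind W := nil; no other remaining equation mentions W.
Bind Y2 := tup(leaf(0), leaf(nil), 0); substituting into the one remaining equation that mentions Y2 gives: S =?= leaf(tup(tup(leaf(0), leaf(nil), 0), 0, 0)).
Bind S := leaf(tup(tup(leaf(0), leaf(nil), 0), 0, 0)); no other remaining equation mentions S.
Decompose tup/3: leaf(3) =?= Y1,  e =?= e,  tup(nil, nil, 3) =?= Q.
Bind Y1 := leaf(3); no other remaining equation mentions Y1.
Delete trivial equation e =?= e.
Bind Q := tup(nil, nil, 3). Substituting into the earlier binding gives V := tup(nil, 0, tup(nil, nil, 3)).
MGU = { V := tup(nil, 0, tup(nil, nil, 3)), Z := nil, W := nil, Y2 := tup(leaf(0), leaf(nil), 0), S := leaf(tup(tup(leaf(0), leaf(nil), 0), 0, 0)), Y1 := leaf(3), Q := tup(nil, nil, 3) }, so Y2 := tup(leaf(0), leaf(nil), 0).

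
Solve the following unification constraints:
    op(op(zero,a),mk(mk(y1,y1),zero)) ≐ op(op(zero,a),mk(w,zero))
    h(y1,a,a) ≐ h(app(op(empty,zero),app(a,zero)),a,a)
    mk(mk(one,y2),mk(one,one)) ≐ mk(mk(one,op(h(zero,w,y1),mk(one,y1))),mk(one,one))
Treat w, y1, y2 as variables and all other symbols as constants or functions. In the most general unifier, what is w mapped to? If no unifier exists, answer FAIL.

Decompose op/2: op(zero,a) ≐ op(zero,a),  mk(mk(y1,y1),zero) ≐ mk(w,zero).
Delete trivial equation op(zero,a) ≐ op(zero,a).
Decompose mk/2: mk(y1,y1) ≐ w,  zero ≐ zero.
Bind w := mk(y1,y1); substituting into the one remaining equation that mentions w gives: mk(mk(one,y2),mk(one,one)) ≐ mk(mk(one,op(h(zero,mk(y1,y1),y1),mk(one,y1))),mk(one,one)).
Delete trivial equation zero ≐ zero.
Decompose h/3: y1 ≐ app(op(empty,zero),app(a,zero)),  a ≐ a,  a ≐ a.
Bind y1 := app(op(empty,zero),app(a,zero)); substituting into the one remaining equation that mentions y1 gives: mk(mk(one,y2),mk(one,one)) ≐ mk(mk(one,op(h(zero,mk(app(op(empty,zero),app(a,zero)),app(op(empty,zero),app(a,zero))),app(op(empty,zero),app(a,zero))),mk(one,app(op(empty,zero),app(a,zero))))),mk(one,one)). Substituting into the earlier binding gives w := mk(app(op(empty,zero),app(a,zero)),app(op(empty,zero),app(a,zero))).
Delete trivial equation a ≐ a.
Delete trivial equation a ≐ a.
Decompose mk/2: mk(one,y2) ≐ mk(one,op(h(zero,mk(app(op(empty,zero),app(a,zero)),app(op(empty,zero),app(a,zero))),app(op(empty,zero),app(a,zero))),mk(one,app(op(empty,zero),app(a,zero))))),  mk(one,one) ≐ mk(one,one).
Decompose mk/2: one ≐ one,  y2 ≐ op(h(zero,mk(app(op(empty,zero),app(a,zero)),app(op(empty,zero),app(a,zero))),app(op(empty,zero),app(a,zero))),mk(one,app(op(empty,zero),app(a,zero)))).
Delete trivial equation one ≐ one.
Bind y2 := op(h(zero,mk(app(op(empty,zero),app(a,zero)),app(op(empty,zero),app(a,zero))),app(op(empty,zero),app(a,zero))),mk(one,app(op(empty,zero),app(a,zero)))); no other remaining equation mentions y2.
Delete trivial equation mk(one,one) ≐ mk(one,one).
MGU = { w := mk(app(op(empty,zero),app(a,zero)),app(op(empty,zero),app(a,zero))), y1 := app(op(empty,zero),app(a,zero)), y2 := op(h(zero,mk(app(op(empty,zero),app(a,zero)),app(op(empty,zero),app(a,zero))),app(op(empty,zero),app(a,zero))),mk(one,app(op(empty,zero),app(a,zero)))) }, so w := mk(app(op(empty,zero),app(a,zero)),app(op(empty,zero),app(a,zero))).

mk(app(op(empty,zero),app(a,zero)),app(op(empty,zero),app(a,zero)))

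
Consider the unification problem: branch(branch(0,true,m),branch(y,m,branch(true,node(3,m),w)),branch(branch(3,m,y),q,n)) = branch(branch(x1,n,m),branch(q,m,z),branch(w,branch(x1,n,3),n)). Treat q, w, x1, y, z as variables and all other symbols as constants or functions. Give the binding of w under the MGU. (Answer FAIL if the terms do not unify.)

Decompose branch/3: branch(0,true,m) = branch(x1,n,m),  branch(y,m,branch(true,node(3,m),w)) = branch(q,m,z),  branch(branch(3,m,y),q,n) = branch(w,branch(x1,n,3),n).
Decompose branch/3: 0 = x1,  true = n,  m = m.
Bind x1 := 0; substituting into the one remaining equation that mentions x1 gives: branch(branch(3,m,y),q,n) = branch(w,branch(0,n,3),n).
Clash: constants true and n differ; no unifier exists.

FAIL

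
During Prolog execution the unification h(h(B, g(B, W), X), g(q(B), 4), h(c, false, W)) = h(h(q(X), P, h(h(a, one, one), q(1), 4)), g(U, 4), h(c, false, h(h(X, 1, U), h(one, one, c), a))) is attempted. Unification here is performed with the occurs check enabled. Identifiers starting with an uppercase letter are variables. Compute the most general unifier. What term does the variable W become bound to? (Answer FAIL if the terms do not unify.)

h(h(h(h(a, one, one), q(1), 4), 1, q(q(h(h(a, one, one), q(1), 4)))), h(one, one, c), a)

Decompose h/3: h(B, g(B, W), X) = h(q(X), P, h(h(a, one, one), q(1), 4)),  g(q(B), 4) = g(U, 4),  h(c, false, W) = h(c, false, h(h(X, 1, U), h(one, one, c), a)).
Decompose h/3: B = q(X),  g(B, W) = P,  X = h(h(a, one, one), q(1), 4).
Bind B := q(X); substituting into the 2 remaining equations that mention B gives: g(q(X), W) = P,  g(q(q(X)), 4) = g(U, 4).
Bind P := g(q(X), W); no other remaining equation mentions P.
Bind X := h(h(a, one, one), q(1), 4); substituting into the remaining equations gives: g(q(q(h(h(a, one, one), q(1), 4))), 4) = g(U, 4),  h(c, false, W) = h(c, false, h(h(h(h(a, one, one), q(1), 4), 1, U), h(one, one, c), a)). Substituting into the earlier bindings gives B := q(h(h(a, one, one), q(1), 4)), P := g(q(h(h(a, one, one), q(1), 4)), W).
Decompose g/2: q(q(h(h(a, one, one), q(1), 4))) = U,  4 = 4.
Bind U := q(q(h(h(a, one, one), q(1), 4))); substituting into the one remaining equation that mentions U gives: h(c, false, W) = h(c, false, h(h(h(h(a, one, one), q(1), 4), 1, q(q(h(h(a, one, one), q(1), 4)))), h(one, one, c), a)).
Delete trivial equation 4 = 4.
Decompose h/3: c = c,  false = false,  W = h(h(h(h(a, one, one), q(1), 4), 1, q(q(h(h(a, one, one), q(1), 4)))), h(one, one, c), a).
Delete trivial equation c = c.
Delete trivial equation false = false.
Bind W := h(h(h(h(a, one, one), q(1), 4), 1, q(q(h(h(a, one, one), q(1), 4)))), h(one, one, c), a). Substituting into the earlier binding gives P := g(q(h(h(a, one, one), q(1), 4)), h(h(h(h(a, one, one), q(1), 4), 1, q(q(h(h(a, one, one), q(1), 4)))), h(one, one, c), a)).
MGU = { B ↦ q(h(h(a, one, one), q(1), 4)), P ↦ g(q(h(h(a, one, one), q(1), 4)), h(h(h(h(a, one, one), q(1), 4), 1, q(q(h(h(a, one, one), q(1), 4)))), h(one, one, c), a)), X ↦ h(h(a, one, one), q(1), 4), U ↦ q(q(h(h(a, one, one), q(1), 4))), W ↦ h(h(h(h(a, one, one), q(1), 4), 1, q(q(h(h(a, one, one), q(1), 4)))), h(one, one, c), a) }, so W ↦ h(h(h(h(a, one, one), q(1), 4), 1, q(q(h(h(a, one, one), q(1), 4)))), h(one, one, c), a).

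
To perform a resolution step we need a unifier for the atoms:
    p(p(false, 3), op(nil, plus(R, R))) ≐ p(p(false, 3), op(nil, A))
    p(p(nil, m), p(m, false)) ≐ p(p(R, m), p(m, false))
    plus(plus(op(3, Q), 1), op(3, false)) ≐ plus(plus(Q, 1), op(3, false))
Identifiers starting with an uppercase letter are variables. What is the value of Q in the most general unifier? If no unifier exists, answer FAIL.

Decompose p/2: p(false, 3) ≐ p(false, 3),  op(nil, plus(R, R)) ≐ op(nil, A).
Delete trivial equation p(false, 3) ≐ p(false, 3).
Decompose op/2: nil ≐ nil,  plus(R, R) ≐ A.
Delete trivial equation nil ≐ nil.
Bind A := plus(R, R); no other remaining equation mentions A.
Decompose p/2: p(nil, m) ≐ p(R, m),  p(m, false) ≐ p(m, false).
Decompose p/2: nil ≐ R,  m ≐ m.
Bind R := nil; no other remaining equation mentions R. Substituting into the earlier binding gives A := plus(nil, nil).
Delete trivial equation m ≐ m.
Delete trivial equation p(m, false) ≐ p(m, false).
Decompose plus/2: plus(op(3, Q), 1) ≐ plus(Q, 1),  op(3, false) ≐ op(3, false).
Decompose plus/2: op(3, Q) ≐ Q,  1 ≐ 1.
Occurs check fails: Q occurs in op(3, Q); the equation Q ≐ op(3, Q) has no finite solution.

FAIL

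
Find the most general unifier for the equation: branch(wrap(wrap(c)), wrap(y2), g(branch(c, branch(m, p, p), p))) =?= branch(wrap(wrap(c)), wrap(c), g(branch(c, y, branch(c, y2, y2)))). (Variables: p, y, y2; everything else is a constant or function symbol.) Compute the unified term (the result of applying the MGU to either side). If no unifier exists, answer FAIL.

branch(wrap(wrap(c)), wrap(c), g(branch(c, branch(m, branch(c, c, c), branch(c, c, c)), branch(c, c, c))))

Decompose branch/3: wrap(wrap(c)) =?= wrap(wrap(c)),  wrap(y2) =?= wrap(c),  g(branch(c, branch(m, p, p), p)) =?= g(branch(c, y, branch(c, y2, y2))).
Delete trivial equation wrap(wrap(c)) =?= wrap(wrap(c)).
Decompose wrap/1: y2 =?= c.
Bind y2 := c; substituting into the remaining equation gives: g(branch(c, branch(m, p, p), p)) =?= g(branch(c, y, branch(c, c, c))).
Decompose g/1: branch(c, branch(m, p, p), p) =?= branch(c, y, branch(c, c, c)).
Decompose branch/3: c =?= c,  branch(m, p, p) =?= y,  p =?= branch(c, c, c).
Delete trivial equation c =?= c.
Bind y := branch(m, p, p); no other remaining equation mentions y.
Bind p := branch(c, c, c). Substituting into the earlier binding gives y := branch(m, branch(c, c, c), branch(c, c, c)).
Applying the MGU to either side gives branch(wrap(wrap(c)), wrap(c), g(branch(c, branch(m, branch(c, c, c), branch(c, c, c)), branch(c, c, c)))).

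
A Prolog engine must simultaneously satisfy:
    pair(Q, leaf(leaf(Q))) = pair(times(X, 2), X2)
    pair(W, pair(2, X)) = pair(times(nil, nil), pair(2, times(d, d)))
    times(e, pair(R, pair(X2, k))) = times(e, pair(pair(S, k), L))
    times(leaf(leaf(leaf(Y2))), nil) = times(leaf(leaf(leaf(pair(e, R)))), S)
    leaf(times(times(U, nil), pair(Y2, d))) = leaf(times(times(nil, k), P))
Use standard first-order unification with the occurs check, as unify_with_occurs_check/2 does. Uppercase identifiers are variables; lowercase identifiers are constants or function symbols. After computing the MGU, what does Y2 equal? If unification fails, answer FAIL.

FAIL

Decompose pair/2: Q = times(X, 2),  leaf(leaf(Q)) = X2.
Bind Q := times(X, 2); substituting into the one remaining equation that mentions Q gives: leaf(leaf(times(X, 2))) = X2.
Bind X2 := leaf(leaf(times(X, 2))); substituting into the one remaining equation that mentions X2 gives: times(e, pair(R, pair(leaf(leaf(times(X, 2))), k))) = times(e, pair(pair(S, k), L)).
Decompose pair/2: W = times(nil, nil),  pair(2, X) = pair(2, times(d, d)).
Bind W := times(nil, nil); no other remaining equation mentions W.
Decompose pair/2: 2 = 2,  X = times(d, d).
Delete trivial equation 2 = 2.
Bind X := times(d, d); substituting into the one remaining equation that mentions X gives: times(e, pair(R, pair(leaf(leaf(times(times(d, d), 2))), k))) = times(e, pair(pair(S, k), L)). Substituting into the earlier bindings gives Q := times(times(d, d), 2), X2 := leaf(leaf(times(times(d, d), 2))).
Decompose times/2: e = e,  pair(R, pair(leaf(leaf(times(times(d, d), 2))), k)) = pair(pair(S, k), L).
Delete trivial equation e = e.
Decompose pair/2: R = pair(S, k),  pair(leaf(leaf(times(times(d, d), 2))), k) = L.
Bind R := pair(S, k); substituting into the one remaining equation that mentions R gives: times(leaf(leaf(leaf(Y2))), nil) = times(leaf(leaf(leaf(pair(e, pair(S, k))))), S).
Bind L := pair(leaf(leaf(times(times(d, d), 2))), k); no other remaining equation mentions L.
Decompose times/2: leaf(leaf(leaf(Y2))) = leaf(leaf(leaf(pair(e, pair(S, k))))),  nil = S.
Decompose leaf/1: leaf(leaf(Y2)) = leaf(leaf(pair(e, pair(S, k)))).
Decompose leaf/1: leaf(Y2) = leaf(pair(e, pair(S, k))).
Decompose leaf/1: Y2 = pair(e, pair(S, k)).
Bind Y2 := pair(e, pair(S, k)); substituting into the one remaining equation that mentions Y2 gives: leaf(times(times(U, nil), pair(pair(e, pair(S, k)), d))) = leaf(times(times(nil, k), P)).
Bind S := nil; substituting into the remaining equation gives: leaf(times(times(U, nil), pair(pair(e, pair(nil, k)), d))) = leaf(times(times(nil, k), P)). Substituting into the earlier bindings gives R := pair(nil, k), Y2 := pair(e, pair(nil, k)).
Decompose leaf/1: times(times(U, nil), pair(pair(e, pair(nil, k)), d)) = times(times(nil, k), P).
Decompose times/2: times(U, nil) = times(nil, k),  pair(pair(e, pair(nil, k)), d) = P.
Decompose times/2: U = nil,  nil = k.
Bind U := nil; no other remaining equation mentions U.
Clash: constants nil and k differ; no unifier exists.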